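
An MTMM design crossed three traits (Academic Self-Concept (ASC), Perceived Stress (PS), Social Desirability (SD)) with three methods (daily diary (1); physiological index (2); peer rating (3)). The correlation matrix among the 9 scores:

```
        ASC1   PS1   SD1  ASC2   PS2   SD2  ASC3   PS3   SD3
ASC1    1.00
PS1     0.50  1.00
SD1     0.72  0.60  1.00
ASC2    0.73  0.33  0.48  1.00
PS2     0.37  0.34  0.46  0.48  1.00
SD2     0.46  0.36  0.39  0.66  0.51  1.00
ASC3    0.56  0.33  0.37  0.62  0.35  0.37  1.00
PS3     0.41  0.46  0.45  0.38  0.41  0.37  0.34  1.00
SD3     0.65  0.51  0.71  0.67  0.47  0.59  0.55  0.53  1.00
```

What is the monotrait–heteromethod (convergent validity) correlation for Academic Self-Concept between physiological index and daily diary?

0.73

Same trait (ASC), different methods: r(ASC2, ASC1) = 0.73.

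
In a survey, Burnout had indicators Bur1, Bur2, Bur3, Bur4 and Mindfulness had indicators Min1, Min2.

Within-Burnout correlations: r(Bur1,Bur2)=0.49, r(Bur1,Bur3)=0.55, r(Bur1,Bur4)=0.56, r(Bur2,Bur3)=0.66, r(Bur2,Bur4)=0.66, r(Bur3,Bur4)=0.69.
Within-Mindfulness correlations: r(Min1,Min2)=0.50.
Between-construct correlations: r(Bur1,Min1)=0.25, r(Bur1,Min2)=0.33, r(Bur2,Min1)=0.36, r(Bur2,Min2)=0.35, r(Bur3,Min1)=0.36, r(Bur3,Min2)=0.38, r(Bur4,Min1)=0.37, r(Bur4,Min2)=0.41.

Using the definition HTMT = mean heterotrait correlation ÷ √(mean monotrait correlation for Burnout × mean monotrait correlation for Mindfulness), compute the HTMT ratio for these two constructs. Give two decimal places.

Between-construct mean = 2.81/8 = 0.3513.
Mean within-Bur = 3.61/6 = 0.6017; mean within-Min = 0.50/1 = 0.5000.
Geometric mean = √(0.6017 × 0.5000) = 0.5485.
HTMT = 0.3513 / 0.5485 = 0.64.

0.64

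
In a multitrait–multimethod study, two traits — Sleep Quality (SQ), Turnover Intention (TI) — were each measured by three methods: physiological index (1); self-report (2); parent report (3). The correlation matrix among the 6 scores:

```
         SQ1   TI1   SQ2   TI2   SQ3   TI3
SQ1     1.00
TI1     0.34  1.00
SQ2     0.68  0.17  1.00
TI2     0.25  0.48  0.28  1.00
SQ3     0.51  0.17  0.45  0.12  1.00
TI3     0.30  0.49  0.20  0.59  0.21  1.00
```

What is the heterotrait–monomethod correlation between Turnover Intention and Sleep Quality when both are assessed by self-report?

Different traits, same method: r(TI2, SQ2) = 0.28.

0.28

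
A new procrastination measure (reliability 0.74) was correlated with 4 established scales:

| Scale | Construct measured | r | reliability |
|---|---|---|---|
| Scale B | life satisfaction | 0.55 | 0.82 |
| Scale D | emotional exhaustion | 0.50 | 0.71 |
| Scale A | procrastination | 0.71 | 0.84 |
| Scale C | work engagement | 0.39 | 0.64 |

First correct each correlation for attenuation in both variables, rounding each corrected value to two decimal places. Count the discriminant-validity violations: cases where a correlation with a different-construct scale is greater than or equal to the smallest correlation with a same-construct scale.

0

Disattenuated r (r / √(r_scale · r_new)):
  Scale B (disc): 0.55 / √(0.82·0.74) = 0.71
  Scale D (disc): 0.50 / √(0.71·0.74) = 0.69
  Scale A (conv): 0.71 / √(0.84·0.74) = 0.90
  Scale C (disc): 0.39 / √(0.64·0.74) = 0.57
Smallest convergent = 0.90. Discriminant values: 0.71, 0.69, 0.57; count ≥ 0.90 → 0.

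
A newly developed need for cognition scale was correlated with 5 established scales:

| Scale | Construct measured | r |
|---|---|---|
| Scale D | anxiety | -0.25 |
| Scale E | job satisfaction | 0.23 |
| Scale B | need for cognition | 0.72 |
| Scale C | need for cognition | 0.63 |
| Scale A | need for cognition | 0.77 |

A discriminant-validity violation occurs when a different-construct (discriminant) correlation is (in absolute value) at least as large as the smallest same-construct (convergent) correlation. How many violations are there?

Convergent (same construct = need for cognition): Scale B, Scale C, Scale A.
Smallest convergent = 0.63. Discriminant |r|: 0.25, 0.23; count ≥ 0.63 → 0.

0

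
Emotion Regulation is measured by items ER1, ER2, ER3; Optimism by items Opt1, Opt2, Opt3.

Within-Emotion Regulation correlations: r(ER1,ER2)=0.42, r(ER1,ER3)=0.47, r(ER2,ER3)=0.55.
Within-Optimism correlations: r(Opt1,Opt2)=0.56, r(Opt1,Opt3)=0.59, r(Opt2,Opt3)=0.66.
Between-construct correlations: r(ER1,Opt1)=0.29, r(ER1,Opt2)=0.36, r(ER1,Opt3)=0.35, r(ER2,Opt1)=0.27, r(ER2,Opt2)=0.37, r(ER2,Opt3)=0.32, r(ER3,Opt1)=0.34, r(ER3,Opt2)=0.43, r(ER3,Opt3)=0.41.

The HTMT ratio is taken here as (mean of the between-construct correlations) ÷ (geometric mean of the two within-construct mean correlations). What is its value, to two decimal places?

0.65

Mean heterotrait r = 3.14/9 = 0.3489.
Mean within-ER = 1.44/3 = 0.4800; mean within-Opt = 1.81/3 = 0.6033.
Geometric mean = √(0.4800 × 0.6033) = 0.5381.
HTMT = 0.3489 / 0.5381 = 0.65.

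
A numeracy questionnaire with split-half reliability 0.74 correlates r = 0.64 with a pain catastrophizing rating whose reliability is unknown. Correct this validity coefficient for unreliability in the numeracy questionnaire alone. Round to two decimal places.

0.74

Single correction: r_c = r_obs / √r_xx = 0.64 / √0.74 = 0.64 / 0.8602 ≈ 0.74.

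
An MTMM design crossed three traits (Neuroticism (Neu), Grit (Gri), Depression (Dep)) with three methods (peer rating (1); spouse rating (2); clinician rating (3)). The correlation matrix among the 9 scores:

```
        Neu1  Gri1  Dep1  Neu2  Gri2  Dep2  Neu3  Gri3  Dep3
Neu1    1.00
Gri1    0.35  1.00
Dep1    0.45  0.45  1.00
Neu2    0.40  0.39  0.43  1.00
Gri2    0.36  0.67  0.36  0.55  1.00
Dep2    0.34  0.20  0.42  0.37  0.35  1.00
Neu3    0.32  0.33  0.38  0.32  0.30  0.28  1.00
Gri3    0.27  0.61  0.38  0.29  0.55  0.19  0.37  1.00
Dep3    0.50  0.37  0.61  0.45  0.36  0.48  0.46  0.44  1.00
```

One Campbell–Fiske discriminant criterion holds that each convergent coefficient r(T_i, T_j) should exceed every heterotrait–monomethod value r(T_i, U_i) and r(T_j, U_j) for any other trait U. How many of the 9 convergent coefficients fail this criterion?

5

Convergent coefficients and their comparison sets:
Neu (methods 1·2): 0.40 vs {0.35, 0.55, 0.45, 0.37} → fail.
Neu (methods 1·3): 0.32 vs {0.35, 0.37, 0.45, 0.46} → fail.
Neu (methods 2·3): 0.32 vs {0.55, 0.37, 0.37, 0.46} → fail.
Gri (methods 1·2): 0.67 vs {0.35, 0.55, 0.45, 0.35} → pass.
Gri (methods 1·3): 0.61 vs {0.35, 0.37, 0.45, 0.44} → pass.
Gri (methods 2·3): 0.55 vs {0.55, 0.37, 0.35, 0.44} → fail.
Dep (methods 1·2): 0.42 vs {0.45, 0.37, 0.45, 0.35} → fail.
Dep (methods 1·3): 0.61 vs {0.45, 0.46, 0.45, 0.44} → pass.
Dep (methods 2·3): 0.48 vs {0.37, 0.46, 0.35, 0.44} → pass.
5 of 9 fail.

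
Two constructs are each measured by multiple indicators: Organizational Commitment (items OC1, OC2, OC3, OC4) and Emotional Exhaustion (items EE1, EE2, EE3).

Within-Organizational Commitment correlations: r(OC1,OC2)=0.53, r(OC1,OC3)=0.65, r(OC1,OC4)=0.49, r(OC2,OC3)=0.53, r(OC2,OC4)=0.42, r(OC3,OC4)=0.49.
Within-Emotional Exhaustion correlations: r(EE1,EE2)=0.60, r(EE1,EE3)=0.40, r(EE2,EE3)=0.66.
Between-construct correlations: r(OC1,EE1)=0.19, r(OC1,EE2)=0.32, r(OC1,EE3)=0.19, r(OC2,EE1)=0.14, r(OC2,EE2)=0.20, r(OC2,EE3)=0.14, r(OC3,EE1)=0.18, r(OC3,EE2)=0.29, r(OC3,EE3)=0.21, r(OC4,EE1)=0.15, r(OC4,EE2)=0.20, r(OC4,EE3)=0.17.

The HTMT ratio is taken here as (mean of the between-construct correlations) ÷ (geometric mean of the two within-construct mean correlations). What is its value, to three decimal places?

0.370

Between-construct mean = 2.38/12 = 0.1983.
Mean within-OC = 3.11/6 = 0.5183; mean within-EE = 1.66/3 = 0.5533.
Geometric mean = √(0.5183 × 0.5533) = 0.5355.
HTMT = 0.1983 / 0.5355 = 0.370.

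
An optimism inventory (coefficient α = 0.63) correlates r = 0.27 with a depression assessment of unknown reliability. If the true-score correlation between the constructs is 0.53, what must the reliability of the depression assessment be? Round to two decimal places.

0.41

r_true = r_obs / √(r_xx · r_yy) ⇒ 0.53 = 0.27 / √(0.63 · r_yy).
√(0.63 · r_yy) = 0.27 / 0.53 = 0.5094; 0.63 · r_yy = 0.2595; r_yy = 0.2595 / 0.63 ≈ 0.41.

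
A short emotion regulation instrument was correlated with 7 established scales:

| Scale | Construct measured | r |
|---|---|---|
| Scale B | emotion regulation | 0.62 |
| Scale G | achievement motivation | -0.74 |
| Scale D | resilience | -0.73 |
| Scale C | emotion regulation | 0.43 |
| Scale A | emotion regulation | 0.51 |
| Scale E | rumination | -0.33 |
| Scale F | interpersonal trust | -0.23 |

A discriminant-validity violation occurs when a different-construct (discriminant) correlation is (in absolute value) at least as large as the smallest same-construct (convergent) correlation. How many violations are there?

2

Convergent (same construct = emotion regulation): Scale B, Scale C, Scale A.
Smallest convergent = 0.43. Discriminant |r|: 0.74, 0.73, 0.33, 0.23; count ≥ 0.43 → 2.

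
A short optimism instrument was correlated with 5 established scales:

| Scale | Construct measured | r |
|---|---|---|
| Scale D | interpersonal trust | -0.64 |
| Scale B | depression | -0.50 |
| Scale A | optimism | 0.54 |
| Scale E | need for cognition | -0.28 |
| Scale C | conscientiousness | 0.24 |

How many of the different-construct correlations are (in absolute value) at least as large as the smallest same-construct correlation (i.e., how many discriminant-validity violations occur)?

Convergent (same construct = optimism): Scale A.
Smallest convergent = 0.54. Discriminant |r|: 0.64, 0.50, 0.28, 0.24; count ≥ 0.54 → 1.

1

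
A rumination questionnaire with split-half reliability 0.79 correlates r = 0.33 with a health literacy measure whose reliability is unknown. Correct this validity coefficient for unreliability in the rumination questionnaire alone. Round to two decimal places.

Single correction: r_c = r_obs / √r_xx = 0.33 / √0.79 = 0.33 / 0.8888 ≈ 0.37.

0.37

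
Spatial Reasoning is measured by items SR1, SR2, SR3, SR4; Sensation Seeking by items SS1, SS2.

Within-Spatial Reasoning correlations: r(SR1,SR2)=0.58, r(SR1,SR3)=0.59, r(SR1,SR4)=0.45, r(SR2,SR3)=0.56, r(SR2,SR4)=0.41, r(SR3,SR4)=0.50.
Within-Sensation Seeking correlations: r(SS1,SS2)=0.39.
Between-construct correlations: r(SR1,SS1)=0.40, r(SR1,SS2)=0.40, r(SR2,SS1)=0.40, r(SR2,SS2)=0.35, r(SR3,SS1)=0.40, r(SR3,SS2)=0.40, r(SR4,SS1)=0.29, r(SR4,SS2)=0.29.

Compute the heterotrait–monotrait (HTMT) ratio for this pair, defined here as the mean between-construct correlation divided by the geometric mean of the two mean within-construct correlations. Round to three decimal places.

Mean heterotrait r = 2.93/8 = 0.3663.
Mean within-SR = 3.09/6 = 0.5150; mean within-SS = 0.39/1 = 0.3900.
Geometric mean = √(0.5150 × 0.3900) = 0.4482.
HTMT = 0.3663 / 0.4482 = 0.817.

0.817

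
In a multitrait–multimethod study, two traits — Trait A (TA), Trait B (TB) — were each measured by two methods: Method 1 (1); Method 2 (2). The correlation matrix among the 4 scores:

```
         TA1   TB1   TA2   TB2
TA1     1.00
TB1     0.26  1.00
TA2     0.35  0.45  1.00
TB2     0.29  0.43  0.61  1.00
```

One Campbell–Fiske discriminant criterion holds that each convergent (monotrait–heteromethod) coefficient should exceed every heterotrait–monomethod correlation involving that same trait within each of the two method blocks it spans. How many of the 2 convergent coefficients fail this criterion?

2

Checking each validity diagonal entry against its comparison values:
TA (methods 1·2): 0.35 vs {0.26, 0.61} → fail.
TB (methods 1·2): 0.43 vs {0.26, 0.61} → fail.
2 of 2 fail.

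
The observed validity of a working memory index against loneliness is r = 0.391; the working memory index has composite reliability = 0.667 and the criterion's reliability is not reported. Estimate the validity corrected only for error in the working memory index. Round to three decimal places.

Single correction: r_c = r_obs / √r_xx = 0.391 / √0.667 = 0.391 / 0.8167 ≈ 0.479.

0.479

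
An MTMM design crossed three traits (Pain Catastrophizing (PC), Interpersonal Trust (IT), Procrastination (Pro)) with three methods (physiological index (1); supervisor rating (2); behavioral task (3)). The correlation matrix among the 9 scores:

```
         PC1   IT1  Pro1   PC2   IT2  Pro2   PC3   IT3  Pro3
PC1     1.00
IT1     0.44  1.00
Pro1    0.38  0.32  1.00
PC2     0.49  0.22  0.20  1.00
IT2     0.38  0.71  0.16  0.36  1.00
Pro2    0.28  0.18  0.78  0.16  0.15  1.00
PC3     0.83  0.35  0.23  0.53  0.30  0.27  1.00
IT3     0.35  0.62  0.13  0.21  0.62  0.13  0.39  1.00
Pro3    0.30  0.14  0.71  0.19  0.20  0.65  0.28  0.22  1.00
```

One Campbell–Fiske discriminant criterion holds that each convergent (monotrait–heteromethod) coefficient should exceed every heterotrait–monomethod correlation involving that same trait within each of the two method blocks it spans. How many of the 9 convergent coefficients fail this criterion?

Convergent coefficients and their comparison sets:
PC (methods 1·2): 0.49 vs {0.44, 0.36, 0.38, 0.16} → pass.
PC (methods 1·3): 0.83 vs {0.44, 0.39, 0.38, 0.28} → pass.
PC (methods 2·3): 0.53 vs {0.36, 0.39, 0.16, 0.28} → pass.
IT (methods 1·2): 0.71 vs {0.44, 0.36, 0.32, 0.15} → pass.
IT (methods 1·3): 0.62 vs {0.44, 0.39, 0.32, 0.22} → pass.
IT (methods 2·3): 0.62 vs {0.36, 0.39, 0.15, 0.22} → pass.
Pro (methods 1·2): 0.78 vs {0.38, 0.16, 0.32, 0.15} → pass.
Pro (methods 1·3): 0.71 vs {0.38, 0.28, 0.32, 0.22} → pass.
Pro (methods 2·3): 0.65 vs {0.16, 0.28, 0.15, 0.22} → pass.
0 of 9 fail.

0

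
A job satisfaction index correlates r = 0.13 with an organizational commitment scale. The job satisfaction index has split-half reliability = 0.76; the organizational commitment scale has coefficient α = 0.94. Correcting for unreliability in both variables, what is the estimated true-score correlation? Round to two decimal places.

r_true = r_obs / √(r_xx · r_yy) = 0.13 / √(0.76 × 0.94) = 0.13 / √0.7144 = 0.13 / 0.8452 ≈ 0.15.

0.15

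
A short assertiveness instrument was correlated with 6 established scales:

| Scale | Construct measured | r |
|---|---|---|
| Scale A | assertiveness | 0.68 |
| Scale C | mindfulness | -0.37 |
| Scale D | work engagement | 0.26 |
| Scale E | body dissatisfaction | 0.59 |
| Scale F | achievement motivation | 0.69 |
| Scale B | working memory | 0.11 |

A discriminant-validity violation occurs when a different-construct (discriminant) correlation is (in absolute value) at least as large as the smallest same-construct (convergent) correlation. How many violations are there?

Convergent (same construct = assertiveness): Scale A.
Smallest convergent = 0.68. Discriminant |r|: 0.37, 0.26, 0.59, 0.69, 0.11; count ≥ 0.68 → 1.

1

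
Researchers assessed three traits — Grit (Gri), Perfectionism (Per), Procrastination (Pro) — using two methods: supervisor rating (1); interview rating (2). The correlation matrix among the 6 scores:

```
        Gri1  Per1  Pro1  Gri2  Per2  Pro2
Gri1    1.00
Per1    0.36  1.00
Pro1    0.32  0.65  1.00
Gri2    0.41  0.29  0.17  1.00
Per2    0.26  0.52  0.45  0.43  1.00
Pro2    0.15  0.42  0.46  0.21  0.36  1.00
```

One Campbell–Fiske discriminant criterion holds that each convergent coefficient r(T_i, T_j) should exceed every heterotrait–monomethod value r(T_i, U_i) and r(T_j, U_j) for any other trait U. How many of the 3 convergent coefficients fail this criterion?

Each convergent coefficient versus the relevant comparison correlations:
Gri (methods 1·2): 0.41 vs {0.36, 0.43, 0.32, 0.21} → fail.
Per (methods 1·2): 0.52 vs {0.36, 0.43, 0.65, 0.36} → fail.
Pro (methods 1·2): 0.46 vs {0.32, 0.21, 0.65, 0.36} → fail.
3 of 3 fail.

3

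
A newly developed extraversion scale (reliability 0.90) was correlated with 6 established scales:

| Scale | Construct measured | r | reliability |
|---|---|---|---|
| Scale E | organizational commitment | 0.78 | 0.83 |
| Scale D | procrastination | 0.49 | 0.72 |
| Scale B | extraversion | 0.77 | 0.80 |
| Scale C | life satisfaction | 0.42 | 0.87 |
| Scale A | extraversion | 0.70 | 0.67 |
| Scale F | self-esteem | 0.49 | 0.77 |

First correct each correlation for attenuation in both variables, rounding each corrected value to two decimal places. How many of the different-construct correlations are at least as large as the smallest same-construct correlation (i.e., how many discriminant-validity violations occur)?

Disattenuated r (r / √(r_scale · r_new)):
  Scale E (disc): 0.78 / √(0.83·0.90) = 0.90
  Scale D (disc): 0.49 / √(0.72·0.90) = 0.61
  Scale B (conv): 0.77 / √(0.80·0.90) = 0.91
  Scale C (disc): 0.42 / √(0.87·0.90) = 0.47
  Scale A (conv): 0.70 / √(0.67·0.90) = 0.90
  Scale F (disc): 0.49 / √(0.77·0.90) = 0.59
Smallest convergent = 0.90. Discriminant values: 0.90, 0.61, 0.47, 0.59; count ≥ 0.90 → 1.

1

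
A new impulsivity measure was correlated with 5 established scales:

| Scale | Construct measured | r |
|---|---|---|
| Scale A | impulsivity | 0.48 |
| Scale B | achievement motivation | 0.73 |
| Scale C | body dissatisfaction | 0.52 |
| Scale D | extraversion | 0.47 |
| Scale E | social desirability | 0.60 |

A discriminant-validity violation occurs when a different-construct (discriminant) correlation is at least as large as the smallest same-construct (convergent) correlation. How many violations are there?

Convergent (same construct = impulsivity): Scale A.
Smallest convergent = 0.48. Discriminant values: 0.73, 0.52, 0.47, 0.60; count ≥ 0.48 → 3.

3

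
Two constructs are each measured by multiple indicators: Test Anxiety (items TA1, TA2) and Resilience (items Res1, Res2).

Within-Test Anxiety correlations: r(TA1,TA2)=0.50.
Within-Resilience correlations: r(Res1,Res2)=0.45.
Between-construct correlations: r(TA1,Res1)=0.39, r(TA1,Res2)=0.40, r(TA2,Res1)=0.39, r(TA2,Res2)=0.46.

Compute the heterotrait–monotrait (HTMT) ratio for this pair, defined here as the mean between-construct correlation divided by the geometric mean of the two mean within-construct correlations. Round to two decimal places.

Mean heterotrait r = 1.64/4 = 0.4100.
Mean within-TA = 0.50/1 = 0.5000; mean within-Res = 0.45/1 = 0.4500.
Geometric mean = √(0.5000 × 0.4500) = 0.4743.
HTMT = 0.4100 / 0.4743 = 0.86.

0.86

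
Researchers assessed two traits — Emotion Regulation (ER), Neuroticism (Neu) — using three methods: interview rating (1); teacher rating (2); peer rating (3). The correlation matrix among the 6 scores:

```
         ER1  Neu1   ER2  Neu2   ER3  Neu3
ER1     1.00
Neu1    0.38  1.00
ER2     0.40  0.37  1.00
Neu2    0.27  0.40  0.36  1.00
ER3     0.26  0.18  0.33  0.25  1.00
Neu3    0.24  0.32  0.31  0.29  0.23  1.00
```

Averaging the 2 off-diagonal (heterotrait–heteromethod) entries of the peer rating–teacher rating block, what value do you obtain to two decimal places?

0.28

HTHM values (method 3 × method 2): 0.25, 0.31; mean = 0.56/2 = 0.28.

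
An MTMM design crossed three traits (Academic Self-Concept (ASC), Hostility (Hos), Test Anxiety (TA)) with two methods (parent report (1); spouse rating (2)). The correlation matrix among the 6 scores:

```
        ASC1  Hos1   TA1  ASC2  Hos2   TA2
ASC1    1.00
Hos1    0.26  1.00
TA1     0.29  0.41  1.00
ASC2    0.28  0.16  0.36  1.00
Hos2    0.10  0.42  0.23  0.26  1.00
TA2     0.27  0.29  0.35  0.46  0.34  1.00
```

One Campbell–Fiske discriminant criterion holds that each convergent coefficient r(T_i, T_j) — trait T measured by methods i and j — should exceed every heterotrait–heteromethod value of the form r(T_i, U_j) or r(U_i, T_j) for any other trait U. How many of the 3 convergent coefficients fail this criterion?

2

Each convergent coefficient versus the relevant comparison correlations:
ASC (methods 1·2): 0.28 vs {0.10, 0.16, 0.27, 0.36} → fail.
Hos (methods 1·2): 0.42 vs {0.16, 0.10, 0.29, 0.23} → pass.
TA (methods 1·2): 0.35 vs {0.36, 0.27, 0.23, 0.29} → fail.
2 of 3 fail.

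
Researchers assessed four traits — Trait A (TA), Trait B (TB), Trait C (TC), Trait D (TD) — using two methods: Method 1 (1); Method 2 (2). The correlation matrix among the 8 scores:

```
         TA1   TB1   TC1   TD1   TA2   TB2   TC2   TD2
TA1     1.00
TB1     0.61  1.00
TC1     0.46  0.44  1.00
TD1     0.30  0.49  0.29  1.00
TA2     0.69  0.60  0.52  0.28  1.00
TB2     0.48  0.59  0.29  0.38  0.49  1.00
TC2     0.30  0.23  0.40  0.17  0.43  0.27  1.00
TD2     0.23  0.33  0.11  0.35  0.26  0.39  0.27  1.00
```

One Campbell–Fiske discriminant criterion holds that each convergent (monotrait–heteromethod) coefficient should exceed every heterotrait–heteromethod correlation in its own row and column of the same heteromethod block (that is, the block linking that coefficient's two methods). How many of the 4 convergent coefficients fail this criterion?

3

Convergent coefficients and their comparison sets:
TA (methods 1·2): 0.69 vs {0.48, 0.60, 0.30, 0.52, 0.23, 0.28} → pass.
TB (methods 1·2): 0.59 vs {0.60, 0.48, 0.23, 0.29, 0.33, 0.38} → fail.
TC (methods 1·2): 0.40 vs {0.52, 0.30, 0.29, 0.23, 0.11, 0.17} → fail.
TD (methods 1·2): 0.35 vs {0.28, 0.23, 0.38, 0.33, 0.17, 0.11} → fail.
3 of 4 fail.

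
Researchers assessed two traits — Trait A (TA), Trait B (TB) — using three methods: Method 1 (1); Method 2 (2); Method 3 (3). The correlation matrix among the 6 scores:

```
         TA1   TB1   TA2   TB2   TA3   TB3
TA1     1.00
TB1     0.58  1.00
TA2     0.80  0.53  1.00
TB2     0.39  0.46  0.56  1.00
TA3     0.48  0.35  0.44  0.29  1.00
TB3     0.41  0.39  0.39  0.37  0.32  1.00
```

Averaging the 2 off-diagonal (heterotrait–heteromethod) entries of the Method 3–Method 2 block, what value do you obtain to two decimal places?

0.34

HTHM values (method 3 × method 2): 0.29, 0.39; mean = 0.68/2 = 0.34.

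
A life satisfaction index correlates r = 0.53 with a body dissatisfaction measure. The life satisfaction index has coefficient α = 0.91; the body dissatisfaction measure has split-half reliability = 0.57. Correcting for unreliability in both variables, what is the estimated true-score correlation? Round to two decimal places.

0.74

r_true = r_obs / √(r_xx · r_yy) = 0.53 / √(0.91 × 0.57) = 0.53 / √0.5187 = 0.53 / 0.7202 ≈ 0.74.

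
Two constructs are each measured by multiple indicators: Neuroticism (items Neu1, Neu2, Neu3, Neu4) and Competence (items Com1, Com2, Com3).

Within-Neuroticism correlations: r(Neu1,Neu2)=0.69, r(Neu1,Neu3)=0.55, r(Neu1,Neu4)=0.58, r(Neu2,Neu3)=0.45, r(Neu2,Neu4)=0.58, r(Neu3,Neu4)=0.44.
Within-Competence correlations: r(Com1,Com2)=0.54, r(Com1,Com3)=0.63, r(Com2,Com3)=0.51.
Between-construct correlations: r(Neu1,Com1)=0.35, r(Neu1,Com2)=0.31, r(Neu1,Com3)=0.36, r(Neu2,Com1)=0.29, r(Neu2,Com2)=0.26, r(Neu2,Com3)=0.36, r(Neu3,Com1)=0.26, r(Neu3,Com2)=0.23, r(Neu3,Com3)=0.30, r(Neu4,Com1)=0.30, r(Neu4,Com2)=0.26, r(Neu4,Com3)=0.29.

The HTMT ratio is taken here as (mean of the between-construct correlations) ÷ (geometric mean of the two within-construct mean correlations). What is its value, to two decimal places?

Between-construct mean = 3.57/12 = 0.2975.
Mean within-Neu = 3.29/6 = 0.5483; mean within-Com = 1.68/3 = 0.5600.
Geometric mean = √(0.5483 × 0.5600) = 0.5541.
HTMT = 0.2975 / 0.5541 = 0.54.

0.54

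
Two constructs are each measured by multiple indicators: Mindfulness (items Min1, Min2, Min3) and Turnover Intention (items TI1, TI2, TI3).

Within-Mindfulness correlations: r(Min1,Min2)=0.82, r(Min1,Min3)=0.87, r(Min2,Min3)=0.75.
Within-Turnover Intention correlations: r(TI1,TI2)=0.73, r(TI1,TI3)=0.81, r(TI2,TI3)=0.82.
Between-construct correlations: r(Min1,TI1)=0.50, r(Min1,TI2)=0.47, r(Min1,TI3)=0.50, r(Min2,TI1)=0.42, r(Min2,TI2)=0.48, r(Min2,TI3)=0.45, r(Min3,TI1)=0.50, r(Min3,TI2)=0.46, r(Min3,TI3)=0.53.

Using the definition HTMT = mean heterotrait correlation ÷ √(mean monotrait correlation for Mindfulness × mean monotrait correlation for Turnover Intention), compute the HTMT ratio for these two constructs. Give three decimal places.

0.599

Mean between = 4.31/9 = 0.4789.
Mean within-Min = 2.44/3 = 0.8133; mean within-TI = 2.36/3 = 0.7867.
Geometric mean = √(0.8133 × 0.7867) = 0.7999.
HTMT = 0.4789 / 0.7999 = 0.599.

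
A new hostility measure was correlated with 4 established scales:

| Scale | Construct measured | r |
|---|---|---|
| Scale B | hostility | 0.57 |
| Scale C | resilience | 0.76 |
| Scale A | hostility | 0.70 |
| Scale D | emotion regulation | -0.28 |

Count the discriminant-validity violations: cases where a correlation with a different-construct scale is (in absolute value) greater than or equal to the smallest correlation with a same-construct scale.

1

Convergent (same construct = hostility): Scale B, Scale A.
Smallest convergent = 0.57. Discriminant |r|: 0.76, 0.28; count ≥ 0.57 → 1.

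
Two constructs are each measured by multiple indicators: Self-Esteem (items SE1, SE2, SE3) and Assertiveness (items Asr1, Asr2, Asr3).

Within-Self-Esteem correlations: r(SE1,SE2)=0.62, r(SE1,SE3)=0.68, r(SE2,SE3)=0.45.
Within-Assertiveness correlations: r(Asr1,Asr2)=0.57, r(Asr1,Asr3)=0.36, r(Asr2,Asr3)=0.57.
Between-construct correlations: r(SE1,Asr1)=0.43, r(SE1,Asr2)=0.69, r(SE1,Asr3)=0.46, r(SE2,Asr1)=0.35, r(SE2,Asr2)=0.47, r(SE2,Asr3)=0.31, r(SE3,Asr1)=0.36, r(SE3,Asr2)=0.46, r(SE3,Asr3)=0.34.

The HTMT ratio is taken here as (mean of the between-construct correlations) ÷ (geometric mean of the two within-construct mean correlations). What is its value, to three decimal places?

0.796

Mean heterotrait r = 3.87/9 = 0.4300.
Mean within-SE = 1.75/3 = 0.5833; mean within-Asr = 1.50/3 = 0.5000.
Geometric mean = √(0.5833 × 0.5000) = 0.5400.
HTMT = 0.4300 / 0.5400 = 0.796.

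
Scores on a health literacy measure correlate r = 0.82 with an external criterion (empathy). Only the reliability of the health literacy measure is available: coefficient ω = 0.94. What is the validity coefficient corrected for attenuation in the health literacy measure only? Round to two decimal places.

Single correction: r_c = r_obs / √r_xx = 0.82 / √0.94 = 0.82 / 0.9695 ≈ 0.85.

0.85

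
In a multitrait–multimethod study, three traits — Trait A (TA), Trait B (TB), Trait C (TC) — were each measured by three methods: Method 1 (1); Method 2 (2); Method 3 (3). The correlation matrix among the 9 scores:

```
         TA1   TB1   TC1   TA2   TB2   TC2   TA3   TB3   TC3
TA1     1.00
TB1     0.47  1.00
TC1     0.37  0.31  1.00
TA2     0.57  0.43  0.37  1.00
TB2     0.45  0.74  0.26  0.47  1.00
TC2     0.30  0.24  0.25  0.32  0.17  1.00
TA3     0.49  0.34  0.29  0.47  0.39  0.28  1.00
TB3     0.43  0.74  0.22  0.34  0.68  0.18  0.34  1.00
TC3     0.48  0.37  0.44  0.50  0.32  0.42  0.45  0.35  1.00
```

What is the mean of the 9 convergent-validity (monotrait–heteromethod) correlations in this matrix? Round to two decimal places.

0.53

Convergent values: 0.57, 0.49, 0.47, 0.74, 0.74, 0.68, 0.25, 0.44, 0.42; mean = 4.80/9 = 0.53.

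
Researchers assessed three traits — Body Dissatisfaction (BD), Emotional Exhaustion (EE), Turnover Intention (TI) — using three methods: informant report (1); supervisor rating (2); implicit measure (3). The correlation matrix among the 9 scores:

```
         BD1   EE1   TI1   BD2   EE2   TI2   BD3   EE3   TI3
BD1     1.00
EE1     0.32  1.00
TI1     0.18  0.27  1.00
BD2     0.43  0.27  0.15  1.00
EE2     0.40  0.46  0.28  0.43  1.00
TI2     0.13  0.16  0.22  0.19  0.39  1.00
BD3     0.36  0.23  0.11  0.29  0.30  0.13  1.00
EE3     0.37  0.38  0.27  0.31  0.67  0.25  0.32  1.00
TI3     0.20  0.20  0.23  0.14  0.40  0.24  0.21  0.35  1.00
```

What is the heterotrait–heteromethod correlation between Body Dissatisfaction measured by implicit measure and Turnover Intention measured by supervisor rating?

Different traits and methods: r(BD3, TI2) = 0.13.

0.13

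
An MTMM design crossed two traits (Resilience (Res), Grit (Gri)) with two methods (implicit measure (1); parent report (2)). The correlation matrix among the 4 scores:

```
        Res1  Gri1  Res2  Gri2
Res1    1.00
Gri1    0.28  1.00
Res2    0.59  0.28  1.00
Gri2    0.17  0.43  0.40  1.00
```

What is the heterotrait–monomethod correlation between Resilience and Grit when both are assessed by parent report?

0.40

Different traits, same method: r(Res2, Gri2) = 0.40.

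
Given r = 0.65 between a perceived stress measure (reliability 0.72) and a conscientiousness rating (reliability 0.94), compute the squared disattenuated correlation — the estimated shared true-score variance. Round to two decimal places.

0.62

Disattenuated r = 0.65 / √(0.72 × 0.94) = 0.65 / 0.8227 = 0.7901.
Shared true-score variance = 0.7901² = 0.6243 ≈ 0.62.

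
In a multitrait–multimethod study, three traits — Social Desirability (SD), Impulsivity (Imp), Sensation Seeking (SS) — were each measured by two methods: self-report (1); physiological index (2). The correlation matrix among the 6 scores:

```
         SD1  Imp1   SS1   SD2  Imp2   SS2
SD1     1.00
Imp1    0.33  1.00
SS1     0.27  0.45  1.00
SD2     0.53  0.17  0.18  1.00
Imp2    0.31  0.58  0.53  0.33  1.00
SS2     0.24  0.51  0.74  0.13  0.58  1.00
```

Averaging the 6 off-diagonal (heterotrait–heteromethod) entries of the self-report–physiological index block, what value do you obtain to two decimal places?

0.32

HTHM values (method 1 × method 2): 0.31, 0.24, 0.17, 0.51, 0.18, 0.53; mean = 1.94/6 = 0.32.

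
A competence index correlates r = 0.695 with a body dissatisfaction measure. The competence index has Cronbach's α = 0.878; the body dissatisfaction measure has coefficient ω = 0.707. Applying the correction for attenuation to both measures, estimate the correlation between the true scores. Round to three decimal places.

0.882

r_true = r_obs / √(r_xx · r_yy) = 0.695 / √(0.878 × 0.707) = 0.695 / √0.620746 = 0.695 / 0.7879 ≈ 0.882.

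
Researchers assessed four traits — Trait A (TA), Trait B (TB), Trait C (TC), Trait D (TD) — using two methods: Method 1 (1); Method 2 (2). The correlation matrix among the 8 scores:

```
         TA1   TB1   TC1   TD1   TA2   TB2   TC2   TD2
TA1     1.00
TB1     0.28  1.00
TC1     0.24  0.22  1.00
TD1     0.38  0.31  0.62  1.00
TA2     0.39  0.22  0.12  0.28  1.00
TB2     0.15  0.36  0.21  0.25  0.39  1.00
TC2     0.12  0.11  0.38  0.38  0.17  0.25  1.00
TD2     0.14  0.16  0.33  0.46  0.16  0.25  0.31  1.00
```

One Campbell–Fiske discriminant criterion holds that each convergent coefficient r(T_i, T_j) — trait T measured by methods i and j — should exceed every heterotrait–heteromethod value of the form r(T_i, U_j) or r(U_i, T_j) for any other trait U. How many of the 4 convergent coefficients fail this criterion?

Each convergent coefficient versus the relevant comparison correlations:
TA (methods 1·2): 0.39 vs {0.15, 0.22, 0.12, 0.12, 0.14, 0.28} → pass.
TB (methods 1·2): 0.36 vs {0.22, 0.15, 0.11, 0.21, 0.16, 0.25} → pass.
TC (methods 1·2): 0.38 vs {0.12, 0.12, 0.21, 0.11, 0.33, 0.38} → fail.
TD (methods 1·2): 0.46 vs {0.28, 0.14, 0.25, 0.16, 0.38, 0.33} → pass.
1 of 4 fail.

1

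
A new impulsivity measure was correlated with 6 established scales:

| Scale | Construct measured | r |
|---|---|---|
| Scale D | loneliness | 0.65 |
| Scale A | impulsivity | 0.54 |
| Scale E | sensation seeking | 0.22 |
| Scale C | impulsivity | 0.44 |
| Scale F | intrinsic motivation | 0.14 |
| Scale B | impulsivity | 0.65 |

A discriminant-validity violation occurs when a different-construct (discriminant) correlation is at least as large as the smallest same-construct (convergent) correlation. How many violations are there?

Convergent (same construct = impulsivity): Scale A, Scale C, Scale B.
Smallest convergent = 0.44. Discriminant values: 0.65, 0.22, 0.14; count ≥ 0.44 → 1.

1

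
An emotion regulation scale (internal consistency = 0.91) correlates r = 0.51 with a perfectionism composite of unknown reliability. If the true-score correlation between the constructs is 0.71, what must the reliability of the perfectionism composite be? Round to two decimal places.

r_true = r_obs / √(r_xx · r_yy) ⇒ 0.71 = 0.51 / √(0.91 · r_yy).
√(0.91 · r_yy) = 0.51 / 0.71 = 0.7183; 0.91 · r_yy = 0.5160; r_yy = 0.5160 / 0.91 ≈ 0.57.

0.57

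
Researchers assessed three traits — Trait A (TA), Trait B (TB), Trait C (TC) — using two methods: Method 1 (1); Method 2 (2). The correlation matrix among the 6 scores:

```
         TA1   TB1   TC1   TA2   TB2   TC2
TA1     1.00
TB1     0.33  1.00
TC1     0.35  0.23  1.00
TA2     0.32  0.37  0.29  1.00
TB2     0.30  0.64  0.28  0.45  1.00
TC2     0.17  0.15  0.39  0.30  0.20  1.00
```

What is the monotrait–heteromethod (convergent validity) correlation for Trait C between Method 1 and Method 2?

0.39

Same trait (TC), different methods: r(TC1, TC2) = 0.39.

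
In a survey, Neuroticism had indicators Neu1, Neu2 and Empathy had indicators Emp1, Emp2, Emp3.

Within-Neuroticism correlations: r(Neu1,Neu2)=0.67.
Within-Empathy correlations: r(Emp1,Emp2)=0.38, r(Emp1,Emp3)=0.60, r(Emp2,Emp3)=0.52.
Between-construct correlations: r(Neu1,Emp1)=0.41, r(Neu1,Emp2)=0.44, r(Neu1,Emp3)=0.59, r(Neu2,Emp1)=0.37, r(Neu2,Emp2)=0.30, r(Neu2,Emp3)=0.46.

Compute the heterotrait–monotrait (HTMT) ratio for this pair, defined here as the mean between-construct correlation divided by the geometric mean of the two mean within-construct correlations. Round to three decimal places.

0.740

Mean heterotrait r = 2.57/6 = 0.4283.
Mean within-Neu = 0.67/1 = 0.6700; mean within-Emp = 1.50/3 = 0.5000.
Geometric mean = √(0.6700 × 0.5000) = 0.5788.
HTMT = 0.4283 / 0.5788 = 0.740.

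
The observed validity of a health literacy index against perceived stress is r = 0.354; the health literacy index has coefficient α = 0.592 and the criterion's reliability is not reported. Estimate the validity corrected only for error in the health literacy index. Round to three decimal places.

Single correction: r_c = r_obs / √r_xx = 0.354 / √0.592 = 0.354 / 0.7694 ≈ 0.460.

0.460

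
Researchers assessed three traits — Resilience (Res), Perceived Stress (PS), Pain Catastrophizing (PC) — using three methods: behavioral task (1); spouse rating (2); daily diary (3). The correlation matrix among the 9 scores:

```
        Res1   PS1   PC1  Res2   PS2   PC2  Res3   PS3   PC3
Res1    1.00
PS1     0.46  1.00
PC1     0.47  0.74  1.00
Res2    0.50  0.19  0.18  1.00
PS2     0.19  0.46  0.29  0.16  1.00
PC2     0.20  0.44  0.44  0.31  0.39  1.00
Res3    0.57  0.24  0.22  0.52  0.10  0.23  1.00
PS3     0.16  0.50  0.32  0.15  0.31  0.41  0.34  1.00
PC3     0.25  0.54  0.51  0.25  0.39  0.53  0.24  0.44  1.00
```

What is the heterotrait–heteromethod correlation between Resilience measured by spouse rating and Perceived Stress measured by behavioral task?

0.19

Different traits and methods: r(Res2, PS1) = 0.19.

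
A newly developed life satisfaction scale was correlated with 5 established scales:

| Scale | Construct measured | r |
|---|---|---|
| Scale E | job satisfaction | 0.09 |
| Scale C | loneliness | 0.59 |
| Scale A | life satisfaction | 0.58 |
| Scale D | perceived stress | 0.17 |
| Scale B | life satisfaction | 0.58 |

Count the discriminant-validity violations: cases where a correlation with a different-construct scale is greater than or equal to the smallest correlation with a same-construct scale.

1

Convergent (same construct = life satisfaction): Scale A, Scale B.
Smallest convergent = 0.58. Discriminant values: 0.09, 0.59, 0.17; count ≥ 0.58 → 1.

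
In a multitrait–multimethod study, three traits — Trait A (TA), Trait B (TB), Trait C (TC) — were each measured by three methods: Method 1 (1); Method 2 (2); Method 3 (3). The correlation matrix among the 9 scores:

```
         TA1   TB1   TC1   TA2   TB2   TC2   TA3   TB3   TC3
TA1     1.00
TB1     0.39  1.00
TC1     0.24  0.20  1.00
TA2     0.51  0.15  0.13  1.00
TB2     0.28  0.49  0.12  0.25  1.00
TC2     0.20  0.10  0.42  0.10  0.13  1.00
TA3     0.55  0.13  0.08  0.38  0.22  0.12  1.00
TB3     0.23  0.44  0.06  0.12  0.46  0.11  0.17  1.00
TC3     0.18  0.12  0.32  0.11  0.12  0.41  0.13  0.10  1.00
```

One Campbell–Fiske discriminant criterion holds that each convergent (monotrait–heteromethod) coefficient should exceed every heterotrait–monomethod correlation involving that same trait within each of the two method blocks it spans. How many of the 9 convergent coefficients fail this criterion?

Each convergent coefficient versus the relevant comparison correlations:
TA (methods 1·2): 0.51 vs {0.39, 0.25, 0.24, 0.10} → pass.
TA (methods 1·3): 0.55 vs {0.39, 0.17, 0.24, 0.13} → pass.
TA (methods 2·3): 0.38 vs {0.25, 0.17, 0.10, 0.13} → pass.
TB (methods 1·2): 0.49 vs {0.39, 0.25, 0.20, 0.13} → pass.
TB (methods 1·3): 0.44 vs {0.39, 0.17, 0.20, 0.10} → pass.
TB (methods 2·3): 0.46 vs {0.25, 0.17, 0.13, 0.10} → pass.
TC (methods 1·2): 0.42 vs {0.24, 0.10, 0.20, 0.13} → pass.
TC (methods 1·3): 0.32 vs {0.24, 0.13, 0.20, 0.10} → pass.
TC (methods 2·3): 0.41 vs {0.10, 0.13, 0.13, 0.10} → pass.
0 of 9 fail.

0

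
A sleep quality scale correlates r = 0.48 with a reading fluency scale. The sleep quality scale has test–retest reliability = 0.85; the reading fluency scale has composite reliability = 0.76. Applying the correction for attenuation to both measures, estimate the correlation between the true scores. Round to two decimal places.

0.60

r_true = r_obs / √(r_xx · r_yy) = 0.48 / √(0.85 × 0.76) = 0.48 / √0.6460 = 0.48 / 0.8037 ≈ 0.60.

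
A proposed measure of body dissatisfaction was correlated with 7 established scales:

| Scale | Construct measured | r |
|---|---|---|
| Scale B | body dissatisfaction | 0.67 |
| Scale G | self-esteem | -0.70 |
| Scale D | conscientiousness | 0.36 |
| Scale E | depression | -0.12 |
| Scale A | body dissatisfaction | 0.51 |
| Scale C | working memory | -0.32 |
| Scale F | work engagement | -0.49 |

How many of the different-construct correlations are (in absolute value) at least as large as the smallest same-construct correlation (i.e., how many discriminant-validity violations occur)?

Convergent (same construct = body dissatisfaction): Scale B, Scale A.
Smallest convergent = 0.51. Discriminant |r|: 0.70, 0.36, 0.12, 0.32, 0.49; count ≥ 0.51 → 1.

1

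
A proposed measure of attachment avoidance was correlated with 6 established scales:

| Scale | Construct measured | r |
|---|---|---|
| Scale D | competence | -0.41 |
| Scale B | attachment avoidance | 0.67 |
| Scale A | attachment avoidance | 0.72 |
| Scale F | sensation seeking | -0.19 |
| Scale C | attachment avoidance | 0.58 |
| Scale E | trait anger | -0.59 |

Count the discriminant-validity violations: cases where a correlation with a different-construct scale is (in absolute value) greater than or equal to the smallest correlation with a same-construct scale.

1

Convergent (same construct = attachment avoidance): Scale B, Scale A, Scale C.
Smallest convergent = 0.58. Discriminant |r|: 0.41, 0.19, 0.59; count ≥ 0.58 → 1.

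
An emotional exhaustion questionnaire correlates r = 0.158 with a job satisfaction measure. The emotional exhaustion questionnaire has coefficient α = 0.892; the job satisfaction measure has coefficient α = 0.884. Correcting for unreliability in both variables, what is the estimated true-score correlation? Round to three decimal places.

r_true = r_obs / √(r_xx · r_yy) = 0.158 / √(0.892 × 0.884) = 0.158 / √0.788528 = 0.158 / 0.8880 ≈ 0.178.

0.178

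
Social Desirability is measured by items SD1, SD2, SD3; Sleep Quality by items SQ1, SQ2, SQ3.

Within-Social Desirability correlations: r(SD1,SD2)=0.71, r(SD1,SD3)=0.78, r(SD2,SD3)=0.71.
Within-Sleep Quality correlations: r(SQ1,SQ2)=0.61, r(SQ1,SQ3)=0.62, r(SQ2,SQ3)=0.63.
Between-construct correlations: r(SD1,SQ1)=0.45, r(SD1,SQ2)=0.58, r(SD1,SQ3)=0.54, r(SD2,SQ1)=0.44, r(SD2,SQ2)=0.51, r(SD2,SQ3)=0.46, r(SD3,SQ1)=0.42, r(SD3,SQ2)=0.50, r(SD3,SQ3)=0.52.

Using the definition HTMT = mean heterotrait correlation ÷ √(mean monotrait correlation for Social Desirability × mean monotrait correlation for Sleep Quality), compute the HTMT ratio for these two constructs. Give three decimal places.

0.728

Mean between = 4.42/9 = 0.4911.
Mean within-SD = 2.20/3 = 0.7333; mean within-SQ = 1.86/3 = 0.6200.
Geometric mean = √(0.7333 × 0.6200) = 0.6743.
HTMT = 0.4911 / 0.6743 = 0.728.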